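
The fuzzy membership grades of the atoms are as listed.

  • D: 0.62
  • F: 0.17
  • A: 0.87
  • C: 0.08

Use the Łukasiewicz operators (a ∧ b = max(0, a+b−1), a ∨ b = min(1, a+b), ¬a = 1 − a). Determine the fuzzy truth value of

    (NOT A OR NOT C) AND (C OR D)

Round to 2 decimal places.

0.70

NOT A = 1 − 0.87 = 0.13
NOT C = 1 − 0.08 = 0.92
NOT A OR NOT C = min(1, a+b) on (0.13, 0.92) = 1.00
C OR D = min(1, a+b) on (0.08, 0.62) = 0.70
(NOT A OR NOT C) AND (C OR D) = max(0, a+b−1) on (1.00, 0.70) = 0.70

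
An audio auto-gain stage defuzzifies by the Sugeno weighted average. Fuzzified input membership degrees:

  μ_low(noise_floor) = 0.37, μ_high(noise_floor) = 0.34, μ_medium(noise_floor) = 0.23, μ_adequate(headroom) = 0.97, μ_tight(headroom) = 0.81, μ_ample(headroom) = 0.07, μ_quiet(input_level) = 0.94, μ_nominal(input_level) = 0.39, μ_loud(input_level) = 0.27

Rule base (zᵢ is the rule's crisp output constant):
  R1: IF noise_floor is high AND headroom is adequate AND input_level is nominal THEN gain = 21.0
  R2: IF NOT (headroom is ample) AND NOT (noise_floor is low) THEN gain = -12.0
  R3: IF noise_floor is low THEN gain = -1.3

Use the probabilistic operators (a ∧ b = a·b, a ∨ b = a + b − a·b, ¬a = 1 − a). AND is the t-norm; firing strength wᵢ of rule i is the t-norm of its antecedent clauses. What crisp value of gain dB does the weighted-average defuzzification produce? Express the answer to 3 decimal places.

R1 (z=21.0): high=0.34, adequate=0.97, nominal=0.39; AND[a·b] → w = 0.1286
R2 (z=-12.0): ¬ample=1−0.07=0.93, ¬low=1−0.37=0.63; AND[a·b] → w = 0.5859
R3 (z=-1.3): low=0.37 → w = 0.3700
Weighted average = (0.1286·21.0 + 0.5859·-12.0 + 0.3700·-1.3) / (0.1286 + 0.5859 + 0.3700)
  = -4.8107 / 1.0845 = -4.436

-4.436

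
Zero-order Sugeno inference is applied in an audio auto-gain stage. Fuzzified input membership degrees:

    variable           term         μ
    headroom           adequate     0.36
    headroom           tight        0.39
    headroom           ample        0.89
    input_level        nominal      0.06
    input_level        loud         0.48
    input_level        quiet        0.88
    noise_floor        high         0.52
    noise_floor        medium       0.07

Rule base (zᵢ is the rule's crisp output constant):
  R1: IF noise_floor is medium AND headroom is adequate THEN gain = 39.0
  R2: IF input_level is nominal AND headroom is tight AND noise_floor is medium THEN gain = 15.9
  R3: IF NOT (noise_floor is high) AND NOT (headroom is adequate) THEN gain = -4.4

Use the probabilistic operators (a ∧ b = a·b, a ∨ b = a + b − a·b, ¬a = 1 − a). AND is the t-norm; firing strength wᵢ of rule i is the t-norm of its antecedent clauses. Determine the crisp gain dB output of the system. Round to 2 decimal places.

R1 (z=39.0): medium=0.07, adequate=0.36; AND[a·b] → w = 0.0252
R2 (z=15.9): nominal=0.06, tight=0.39, medium=0.07; AND[a·b] → w = 0.0016
R3 (z=-4.4): ¬high=1−0.52=0.48, ¬adequate=1−0.36=0.64; AND[a·b] → w = 0.3072
Weighted average = (0.0252·39.0 + 0.0016·15.9 + 0.3072·-4.4) / (0.0252 + 0.0016 + 0.3072)
  = -0.3428 / 0.3340 = -1.03

-1.03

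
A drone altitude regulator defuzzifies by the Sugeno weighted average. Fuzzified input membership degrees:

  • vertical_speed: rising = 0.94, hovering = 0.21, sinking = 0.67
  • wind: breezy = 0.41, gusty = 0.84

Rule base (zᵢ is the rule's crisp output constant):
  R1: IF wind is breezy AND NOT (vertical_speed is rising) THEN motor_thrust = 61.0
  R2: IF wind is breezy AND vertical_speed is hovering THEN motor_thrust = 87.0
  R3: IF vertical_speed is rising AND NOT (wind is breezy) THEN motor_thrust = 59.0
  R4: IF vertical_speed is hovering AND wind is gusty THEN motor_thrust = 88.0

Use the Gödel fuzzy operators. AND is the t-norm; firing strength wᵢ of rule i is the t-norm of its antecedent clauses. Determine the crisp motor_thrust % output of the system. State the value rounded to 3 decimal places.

70.299

R1 (z=61.0): breezy=0.41, ¬rising=1−0.94=0.06; AND[min(a, b)] → w = 0.06
R2 (z=87.0): breezy=0.41, hovering=0.21; AND[min(a, b)] → w = 0.21
R3 (z=59.0): rising=0.94, ¬breezy=1−0.41=0.59; AND[min(a, b)] → w = 0.59
R4 (z=88.0): hovering=0.21, gusty=0.84; AND[min(a, b)] → w = 0.21
Weighted average = (0.06·61.0 + 0.21·87.0 + 0.59·59.0 + 0.21·88.0) / (0.06 + 0.21 + 0.59 + 0.21)
  = 75.2200 / 1.0700 = 70.299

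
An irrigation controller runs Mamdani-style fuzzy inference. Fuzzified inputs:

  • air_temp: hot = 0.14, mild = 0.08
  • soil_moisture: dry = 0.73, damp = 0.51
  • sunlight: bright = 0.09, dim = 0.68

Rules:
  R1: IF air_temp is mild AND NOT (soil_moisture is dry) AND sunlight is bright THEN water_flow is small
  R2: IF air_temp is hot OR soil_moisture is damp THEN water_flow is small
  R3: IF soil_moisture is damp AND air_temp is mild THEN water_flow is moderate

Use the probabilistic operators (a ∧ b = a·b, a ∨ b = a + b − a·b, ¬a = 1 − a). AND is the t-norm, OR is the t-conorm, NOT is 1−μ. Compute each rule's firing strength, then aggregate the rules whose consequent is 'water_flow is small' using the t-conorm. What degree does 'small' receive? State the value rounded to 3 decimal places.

0.579

R1: mild=0.08, ¬dry=1−0.73=0.27, bright=0.09; AND[a·b] → w = 0.0019
R2: hot=0.14, damp=0.51; OR[a + b − a·b] → w = 0.5786
R3: damp=0.51, mild=0.08; AND[a·b] → w = 0.0408
Rules with consequent 'small': {R1, R2} → strengths 0.0019, 0.5786
Aggregate via t-conorm [a + b − a·b]: 0.5794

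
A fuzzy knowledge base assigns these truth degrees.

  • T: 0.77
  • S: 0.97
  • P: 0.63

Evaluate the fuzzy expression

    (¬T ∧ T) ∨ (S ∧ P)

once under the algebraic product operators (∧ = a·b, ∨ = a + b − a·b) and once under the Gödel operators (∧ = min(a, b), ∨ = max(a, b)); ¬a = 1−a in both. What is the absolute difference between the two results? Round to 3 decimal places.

Under algebraic product:
  ¬T = 1 − 0.7700 = 0.2300
  ¬T ∧ T = a·b on (0.2300, 0.7700) = 0.1771
  S ∧ P = a·b on (0.9700, 0.6300) = 0.6111
  (¬T ∧ T) ∨ (S ∧ P) = a + b − a·b on (0.1771, 0.6111) = 0.6800
  → value = 0.6800
Under Gödel:
  ¬T = 1 − 0.77 = 0.23
  ¬T ∧ T = min(a, b) on (0.23, 0.77) = 0.23
  S ∧ P = min(a, b) on (0.97, 0.63) = 0.63
  (¬T ∧ T) ∨ (S ∧ P) = max(a, b) on (0.23, 0.63) = 0.63
  → value = 0.6300
|0.6800 − 0.6300| = 0.050

0.050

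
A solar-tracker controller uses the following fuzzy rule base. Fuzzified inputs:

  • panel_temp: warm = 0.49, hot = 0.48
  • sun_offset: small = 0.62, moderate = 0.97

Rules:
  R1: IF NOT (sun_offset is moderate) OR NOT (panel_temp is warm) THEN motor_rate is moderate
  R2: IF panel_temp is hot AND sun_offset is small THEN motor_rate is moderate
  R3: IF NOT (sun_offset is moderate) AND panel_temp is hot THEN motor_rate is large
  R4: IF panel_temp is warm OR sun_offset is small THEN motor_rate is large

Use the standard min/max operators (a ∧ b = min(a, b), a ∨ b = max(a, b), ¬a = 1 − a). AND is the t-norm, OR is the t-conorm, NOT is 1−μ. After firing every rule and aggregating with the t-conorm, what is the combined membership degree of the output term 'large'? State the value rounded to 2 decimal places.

R1: ¬moderate=1−0.97=0.03, ¬warm=1−0.49=0.51; OR[max(a, b)] → w = 0.51
R2: hot=0.48, small=0.62; AND[min(a, b)] → w = 0.48
R3: ¬moderate=1−0.97=0.03, hot=0.48; AND[min(a, b)] → w = 0.03
R4: warm=0.49, small=0.62; OR[max(a, b)] → w = 0.62
Rules with consequent 'large': {R3, R4} → strengths 0.03, 0.62
Aggregate via t-conorm [max(a, b)]: 0.62

0.62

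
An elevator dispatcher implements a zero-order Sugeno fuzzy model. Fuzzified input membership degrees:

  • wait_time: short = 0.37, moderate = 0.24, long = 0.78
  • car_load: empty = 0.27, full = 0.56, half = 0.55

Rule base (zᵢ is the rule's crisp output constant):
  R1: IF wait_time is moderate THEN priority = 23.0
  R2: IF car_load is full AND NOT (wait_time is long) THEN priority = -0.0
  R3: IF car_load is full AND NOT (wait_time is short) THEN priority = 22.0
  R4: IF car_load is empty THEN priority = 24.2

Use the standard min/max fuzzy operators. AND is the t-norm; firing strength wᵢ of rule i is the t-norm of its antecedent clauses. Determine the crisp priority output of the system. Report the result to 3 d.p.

18.895

R1 (z=23.0): moderate=0.24 → w = 0.24
R2 (z=-0.0): full=0.56, ¬long=1−0.78=0.22; AND[min(a, b)] → w = 0.22
R3 (z=22.0): full=0.56, ¬short=1−0.37=0.63; AND[min(a, b)] → w = 0.56
R4 (z=24.2): empty=0.27 → w = 0.27
Weighted average = (0.24·23.0 + 0.22·-0.0 + 0.56·22.0 + 0.27·24.2) / (0.24 + 0.22 + 0.56 + 0.27)
  = 24.3740 / 1.2900 = 18.895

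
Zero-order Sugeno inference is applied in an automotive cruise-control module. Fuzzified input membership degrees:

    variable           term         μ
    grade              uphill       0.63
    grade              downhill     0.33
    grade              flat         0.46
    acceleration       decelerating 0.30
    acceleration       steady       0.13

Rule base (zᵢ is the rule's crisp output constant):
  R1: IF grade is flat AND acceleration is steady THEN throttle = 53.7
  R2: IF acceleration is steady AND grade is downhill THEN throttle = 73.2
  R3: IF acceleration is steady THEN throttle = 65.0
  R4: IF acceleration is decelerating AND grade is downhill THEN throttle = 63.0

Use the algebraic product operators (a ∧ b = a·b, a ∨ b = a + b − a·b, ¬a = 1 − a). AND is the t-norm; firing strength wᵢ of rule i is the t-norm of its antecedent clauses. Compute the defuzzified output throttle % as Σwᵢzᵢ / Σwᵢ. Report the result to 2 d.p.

R1 (z=53.7): flat=0.46, steady=0.13; AND[a·b] → w = 0.0598
R2 (z=73.2): steady=0.13, downhill=0.33; AND[a·b] → w = 0.0429
R3 (z=65.0): steady=0.13 → w = 0.1300
R4 (z=63.0): decelerating=0.30, downhill=0.33; AND[a·b] → w = 0.0990
Weighted average = (0.0598·53.7 + 0.0429·73.2 + 0.1300·65.0 + 0.0990·63.0) / (0.0598 + 0.0429 + 0.1300 + 0.0990)
  = 21.0385 / 0.3317 = 63.43

63.43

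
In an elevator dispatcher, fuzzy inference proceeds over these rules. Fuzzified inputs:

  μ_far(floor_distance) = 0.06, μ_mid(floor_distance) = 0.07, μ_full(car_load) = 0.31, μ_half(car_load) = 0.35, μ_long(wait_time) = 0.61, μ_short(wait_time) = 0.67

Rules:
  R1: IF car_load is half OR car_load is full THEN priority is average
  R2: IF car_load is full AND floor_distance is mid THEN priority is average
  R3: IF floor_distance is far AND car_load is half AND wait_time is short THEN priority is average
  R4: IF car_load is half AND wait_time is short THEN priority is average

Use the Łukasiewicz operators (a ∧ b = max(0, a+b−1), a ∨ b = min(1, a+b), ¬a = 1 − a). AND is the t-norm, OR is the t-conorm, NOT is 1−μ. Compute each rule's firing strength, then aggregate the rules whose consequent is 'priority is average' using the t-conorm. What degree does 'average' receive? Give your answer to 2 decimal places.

R1: half=0.35, full=0.31; OR[min(1, a+b)] → w = 0.66
R2: full=0.31, mid=0.07; AND[max(0, a+b−1)] → w = 0.00
R3: far=0.06, half=0.35, short=0.67; AND[max(0, a+b−1)] → w = 0.00
R4: half=0.35, short=0.67; AND[max(0, a+b−1)] → w = 0.02
Rules with consequent 'average': {R1, R2, R3, R4} → strengths 0.66, 0.00, 0.00, 0.02
Aggregate via t-conorm [min(1, a+b)]: 0.68

0.68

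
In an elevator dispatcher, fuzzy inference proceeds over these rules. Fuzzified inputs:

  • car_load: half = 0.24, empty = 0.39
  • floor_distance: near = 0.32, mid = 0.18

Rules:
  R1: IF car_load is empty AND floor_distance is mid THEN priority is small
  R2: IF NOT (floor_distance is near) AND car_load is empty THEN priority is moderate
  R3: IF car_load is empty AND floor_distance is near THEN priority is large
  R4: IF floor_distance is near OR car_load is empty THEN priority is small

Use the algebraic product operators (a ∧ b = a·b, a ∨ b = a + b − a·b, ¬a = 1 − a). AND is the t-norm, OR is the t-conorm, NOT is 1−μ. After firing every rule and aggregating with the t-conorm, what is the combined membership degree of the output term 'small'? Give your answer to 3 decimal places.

0.614

R1: empty=0.39, mid=0.18; AND[a·b] → w = 0.0702
R2: ¬near=1−0.32=0.68, empty=0.39; AND[a·b] → w = 0.2652
R3: empty=0.39, near=0.32; AND[a·b] → w = 0.1248
R4: near=0.32, empty=0.39; OR[a + b − a·b] → w = 0.5852
Rules with consequent 'small': {R1, R4} → strengths 0.0702, 0.5852
Aggregate via t-conorm [a + b − a·b]: 0.6143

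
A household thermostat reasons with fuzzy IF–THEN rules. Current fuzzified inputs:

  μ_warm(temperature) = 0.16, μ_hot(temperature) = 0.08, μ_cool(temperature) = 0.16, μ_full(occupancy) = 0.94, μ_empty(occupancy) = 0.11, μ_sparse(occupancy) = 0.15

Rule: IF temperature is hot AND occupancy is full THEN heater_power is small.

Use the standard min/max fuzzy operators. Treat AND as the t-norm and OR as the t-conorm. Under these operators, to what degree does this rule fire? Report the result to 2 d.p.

0.08

firing strength: hot=0.08, full=0.94; AND[min(a, b)] → w = 0.08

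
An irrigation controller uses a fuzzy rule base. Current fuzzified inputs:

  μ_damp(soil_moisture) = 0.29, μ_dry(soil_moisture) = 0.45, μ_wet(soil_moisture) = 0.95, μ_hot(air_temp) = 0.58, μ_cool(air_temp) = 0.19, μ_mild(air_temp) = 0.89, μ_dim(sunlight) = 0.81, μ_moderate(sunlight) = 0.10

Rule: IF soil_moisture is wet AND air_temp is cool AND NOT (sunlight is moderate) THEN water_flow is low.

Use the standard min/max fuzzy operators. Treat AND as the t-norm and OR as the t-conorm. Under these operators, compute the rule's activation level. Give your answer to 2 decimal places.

firing strength: wet=0.95, cool=0.19, ¬moderate=1−0.10=0.90; AND[min(a, b)] → w = 0.19

0.19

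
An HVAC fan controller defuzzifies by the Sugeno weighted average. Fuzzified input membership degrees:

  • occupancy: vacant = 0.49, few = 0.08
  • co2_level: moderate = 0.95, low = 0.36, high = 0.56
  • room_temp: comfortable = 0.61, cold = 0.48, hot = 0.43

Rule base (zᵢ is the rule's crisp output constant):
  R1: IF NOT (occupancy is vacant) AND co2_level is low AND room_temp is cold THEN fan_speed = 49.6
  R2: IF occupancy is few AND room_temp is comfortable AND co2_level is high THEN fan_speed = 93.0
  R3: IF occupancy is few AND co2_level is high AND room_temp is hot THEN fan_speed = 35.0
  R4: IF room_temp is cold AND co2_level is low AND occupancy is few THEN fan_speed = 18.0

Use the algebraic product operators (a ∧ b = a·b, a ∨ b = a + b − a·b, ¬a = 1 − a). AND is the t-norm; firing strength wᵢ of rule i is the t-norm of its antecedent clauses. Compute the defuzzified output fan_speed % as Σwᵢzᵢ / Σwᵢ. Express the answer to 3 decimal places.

52.750

R1 (z=49.6): ¬vacant=1−0.49=0.51, low=0.36, cold=0.48; AND[a·b] → w = 0.0881
R2 (z=93.0): few=0.08, comfortable=0.61, high=0.56; AND[a·b] → w = 0.0273
R3 (z=35.0): few=0.08, high=0.56, hot=0.43; AND[a·b] → w = 0.0193
R4 (z=18.0): cold=0.48, low=0.36, few=0.08; AND[a·b] → w = 0.0138
Weighted average = (0.0881·49.6 + 0.0273·93.0 + 0.0193·35.0 + 0.0138·18.0) / (0.0881 + 0.0273 + 0.0193 + 0.0138)
  = 7.8357 / 0.1485 = 52.750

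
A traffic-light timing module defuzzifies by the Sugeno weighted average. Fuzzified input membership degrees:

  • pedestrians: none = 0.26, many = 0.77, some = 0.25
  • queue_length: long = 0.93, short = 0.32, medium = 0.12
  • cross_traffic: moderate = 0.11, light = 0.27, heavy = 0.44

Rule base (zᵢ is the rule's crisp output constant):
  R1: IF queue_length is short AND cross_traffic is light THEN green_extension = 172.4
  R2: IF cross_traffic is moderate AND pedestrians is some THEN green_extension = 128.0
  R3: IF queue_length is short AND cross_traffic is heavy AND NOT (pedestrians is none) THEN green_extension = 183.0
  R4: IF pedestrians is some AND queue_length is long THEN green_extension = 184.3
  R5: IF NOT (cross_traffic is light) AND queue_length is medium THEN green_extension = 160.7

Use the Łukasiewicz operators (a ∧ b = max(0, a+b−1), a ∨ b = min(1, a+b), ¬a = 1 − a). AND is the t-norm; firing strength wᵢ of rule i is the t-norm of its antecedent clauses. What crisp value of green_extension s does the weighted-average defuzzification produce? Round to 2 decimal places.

R1 (z=172.4): short=0.32, light=0.27; AND[max(0, a+b−1)] → w = 0.00
R2 (z=128.0): moderate=0.11, some=0.25; AND[max(0, a+b−1)] → w = 0.00
R3 (z=183.0): short=0.32, heavy=0.44, ¬none=1−0.26=0.74; AND[max(0, a+b−1)] → w = 0.00
R4 (z=184.3): some=0.25, long=0.93; AND[max(0, a+b−1)] → w = 0.18
R5 (z=160.7): ¬light=1−0.27=0.73, medium=0.12; AND[max(0, a+b−1)] → w = 0.00
Weighted average = (0.00·172.4 + 0.00·128.0 + 0.00·183.0 + 0.18·184.3 + 0.00·160.7) / (0.00 + 0.00 + 0.00 + 0.18 + 0.00)
  = 33.1740 / 0.1800 = 184.30

184.30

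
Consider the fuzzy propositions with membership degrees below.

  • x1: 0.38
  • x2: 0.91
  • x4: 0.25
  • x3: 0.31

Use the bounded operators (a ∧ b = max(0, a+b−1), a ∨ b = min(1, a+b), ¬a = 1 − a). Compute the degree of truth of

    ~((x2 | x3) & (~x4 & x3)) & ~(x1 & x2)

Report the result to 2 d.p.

0.65

x2 | x3 = min(1, a+b) on (0.91, 0.31) = 1.00
~x4 = 1 − 0.25 = 0.75
~x4 & x3 = max(0, a+b−1) on (0.75, 0.31) = 0.06
(x2 | x3) & (~x4 & x3) = max(0, a+b−1) on (1.00, 0.06) = 0.06
~((x2 | x3) & (~x4 & x3)) = 1 − 0.06 = 0.94
x1 & x2 = max(0, a+b−1) on (0.38, 0.91) = 0.29
~(x1 & x2) = 1 − 0.29 = 0.71
~((x2 | x3) & (~x4 & x3)) & ~(x1 & x2) = max(0, a+b−1) on (0.94, 0.71) = 0.65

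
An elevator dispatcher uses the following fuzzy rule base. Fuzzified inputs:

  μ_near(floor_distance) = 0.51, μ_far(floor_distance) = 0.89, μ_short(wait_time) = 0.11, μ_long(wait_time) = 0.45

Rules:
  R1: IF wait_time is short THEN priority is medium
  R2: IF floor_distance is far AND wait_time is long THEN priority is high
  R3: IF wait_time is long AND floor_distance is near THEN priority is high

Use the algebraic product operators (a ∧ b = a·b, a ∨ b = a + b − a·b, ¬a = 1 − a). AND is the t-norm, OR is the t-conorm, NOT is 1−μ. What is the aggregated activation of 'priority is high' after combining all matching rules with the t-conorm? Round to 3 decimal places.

R1: short=0.11 → w = 0.1100
R2: far=0.89, long=0.45; AND[a·b] → w = 0.4005
R3: long=0.45, near=0.51; AND[a·b] → w = 0.2295
Rules with consequent 'high': {R2, R3} → strengths 0.4005, 0.2295
Aggregate via t-conorm [a + b − a·b]: 0.5381

0.538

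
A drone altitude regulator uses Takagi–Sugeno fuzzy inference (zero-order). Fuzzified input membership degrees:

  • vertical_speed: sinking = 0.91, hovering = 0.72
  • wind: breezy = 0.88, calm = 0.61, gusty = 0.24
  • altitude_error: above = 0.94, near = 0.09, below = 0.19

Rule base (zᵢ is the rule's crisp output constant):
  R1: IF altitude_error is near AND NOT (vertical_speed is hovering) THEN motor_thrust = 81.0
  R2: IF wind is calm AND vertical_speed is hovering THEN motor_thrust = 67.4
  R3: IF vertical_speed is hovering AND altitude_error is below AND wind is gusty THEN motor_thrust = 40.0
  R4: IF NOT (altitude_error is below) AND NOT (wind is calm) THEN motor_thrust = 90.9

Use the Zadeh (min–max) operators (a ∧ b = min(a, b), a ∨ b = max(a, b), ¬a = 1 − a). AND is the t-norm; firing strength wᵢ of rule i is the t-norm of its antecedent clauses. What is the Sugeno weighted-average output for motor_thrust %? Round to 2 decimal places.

71.45

R1 (z=81.0): near=0.09, ¬hovering=1−0.72=0.28; AND[min(a, b)] → w = 0.09
R2 (z=67.4): calm=0.61, hovering=0.72; AND[min(a, b)] → w = 0.61
R3 (z=40.0): hovering=0.72, below=0.19, gusty=0.24; AND[min(a, b)] → w = 0.19
R4 (z=90.9): ¬below=1−0.19=0.81, ¬calm=1−0.61=0.39; AND[min(a, b)] → w = 0.39
Weighted average = (0.09·81.0 + 0.61·67.4 + 0.19·40.0 + 0.39·90.9) / (0.09 + 0.61 + 0.19 + 0.39)
  = 91.4550 / 1.2800 = 71.45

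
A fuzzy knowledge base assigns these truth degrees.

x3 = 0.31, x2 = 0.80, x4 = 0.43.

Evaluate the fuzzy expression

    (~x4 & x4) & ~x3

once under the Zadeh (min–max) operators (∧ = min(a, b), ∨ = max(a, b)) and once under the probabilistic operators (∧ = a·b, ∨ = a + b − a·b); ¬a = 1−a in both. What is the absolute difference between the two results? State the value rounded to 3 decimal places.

Under Zadeh (min–max):
  ~x4 = 1 − 0.43 = 0.57
  ~x4 & x4 = min(a, b) on (0.57, 0.43) = 0.43
  ~x3 = 1 − 0.31 = 0.69
  (~x4 & x4) & ~x3 = min(a, b) on (0.43, 0.69) = 0.43
  → value = 0.4300
Under probabilistic:
  ~x4 = 1 − 0.4300 = 0.5700
  ~x4 & x4 = a·b on (0.5700, 0.4300) = 0.2451
  ~x3 = 1 − 0.3100 = 0.6900
  (~x4 & x4) & ~x3 = a·b on (0.2451, 0.6900) = 0.1691
  → value = 0.1691
|0.4300 − 0.1691| = 0.261

0.261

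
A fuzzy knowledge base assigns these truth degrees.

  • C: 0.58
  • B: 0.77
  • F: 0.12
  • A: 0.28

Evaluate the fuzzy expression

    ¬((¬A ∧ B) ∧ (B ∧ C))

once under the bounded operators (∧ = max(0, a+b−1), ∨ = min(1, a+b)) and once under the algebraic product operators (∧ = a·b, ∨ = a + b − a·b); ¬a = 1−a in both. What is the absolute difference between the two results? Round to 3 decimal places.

Under bounded:
  ¬A = 1 − 0.28 = 0.72
  ¬A ∧ B = max(0, a+b−1) on (0.72, 0.77) = 0.49
  B ∧ C = max(0, a+b−1) on (0.77, 0.58) = 0.35
  (¬A ∧ B) ∧ (B ∧ C) = max(0, a+b−1) on (0.49, 0.35) = 0.00
  ¬((¬A ∧ B) ∧ (B ∧ C)) = 1 − 0.00 = 1.00
  → value = 1.0000
Under algebraic product:
  ¬A = 1 − 0.2800 = 0.7200
  ¬A ∧ B = a·b on (0.7200, 0.7700) = 0.5544
  B ∧ C = a·b on (0.7700, 0.5800) = 0.4466
  (¬A ∧ B) ∧ (B ∧ C) = a·b on (0.5544, 0.4466) = 0.2476
  ¬((¬A ∧ B) ∧ (B ∧ C)) = 1 − 0.2476 = 0.7524
  → value = 0.7524
|1.0000 − 0.7524| = 0.248

0.248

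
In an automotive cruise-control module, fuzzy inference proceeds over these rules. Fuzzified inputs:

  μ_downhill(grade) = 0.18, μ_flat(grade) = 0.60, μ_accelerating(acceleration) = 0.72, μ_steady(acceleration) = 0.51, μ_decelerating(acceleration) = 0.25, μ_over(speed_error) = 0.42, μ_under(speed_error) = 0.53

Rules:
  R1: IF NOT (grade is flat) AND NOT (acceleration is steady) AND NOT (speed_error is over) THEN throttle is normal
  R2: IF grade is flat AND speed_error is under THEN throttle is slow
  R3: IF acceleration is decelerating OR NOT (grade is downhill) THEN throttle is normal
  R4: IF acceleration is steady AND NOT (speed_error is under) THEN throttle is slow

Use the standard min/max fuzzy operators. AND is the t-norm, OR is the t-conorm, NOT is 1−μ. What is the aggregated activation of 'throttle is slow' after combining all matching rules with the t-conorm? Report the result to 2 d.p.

R1: ¬flat=1−0.60=0.40, ¬steady=1−0.51=0.49, ¬over=1−0.42=0.58; AND[min(a, b)] → w = 0.40
R2: flat=0.60, under=0.53; AND[min(a, b)] → w = 0.53
R3: decelerating=0.25, ¬downhill=1−0.18=0.82; OR[max(a, b)] → w = 0.82
R4: steady=0.51, ¬under=1−0.53=0.47; AND[min(a, b)] → w = 0.47
Rules with consequent 'slow': {R2, R4} → strengths 0.53, 0.47
Aggregate via t-conorm [max(a, b)]: 0.53

0.53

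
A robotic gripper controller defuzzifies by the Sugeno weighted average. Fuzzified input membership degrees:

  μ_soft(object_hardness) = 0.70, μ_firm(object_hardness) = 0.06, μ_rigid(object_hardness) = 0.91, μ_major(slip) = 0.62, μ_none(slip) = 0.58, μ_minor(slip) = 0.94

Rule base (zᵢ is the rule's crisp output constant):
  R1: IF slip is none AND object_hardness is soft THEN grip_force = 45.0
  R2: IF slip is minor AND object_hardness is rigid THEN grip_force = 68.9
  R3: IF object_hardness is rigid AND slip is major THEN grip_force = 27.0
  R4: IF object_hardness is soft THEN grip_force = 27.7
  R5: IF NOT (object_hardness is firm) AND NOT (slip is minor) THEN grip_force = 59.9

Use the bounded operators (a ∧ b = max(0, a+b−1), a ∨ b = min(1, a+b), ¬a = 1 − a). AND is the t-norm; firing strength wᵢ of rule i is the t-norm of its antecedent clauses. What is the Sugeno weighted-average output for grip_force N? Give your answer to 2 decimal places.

R1 (z=45.0): none=0.58, soft=0.70; AND[max(0, a+b−1)] → w = 0.28
R2 (z=68.9): minor=0.94, rigid=0.91; AND[max(0, a+b−1)] → w = 0.85
R3 (z=27.0): rigid=0.91, major=0.62; AND[max(0, a+b−1)] → w = 0.53
R4 (z=27.7): soft=0.70 → w = 0.70
R5 (z=59.9): ¬firm=1−0.06=0.94, ¬minor=1−0.94=0.06; AND[max(0, a+b−1)] → w = 0.00
Weighted average = (0.28·45.0 + 0.85·68.9 + 0.53·27.0 + 0.70·27.7 + 0.00·59.9) / (0.28 + 0.85 + 0.53 + 0.70 + 0.00)
  = 104.8650 / 2.3600 = 44.43

44.43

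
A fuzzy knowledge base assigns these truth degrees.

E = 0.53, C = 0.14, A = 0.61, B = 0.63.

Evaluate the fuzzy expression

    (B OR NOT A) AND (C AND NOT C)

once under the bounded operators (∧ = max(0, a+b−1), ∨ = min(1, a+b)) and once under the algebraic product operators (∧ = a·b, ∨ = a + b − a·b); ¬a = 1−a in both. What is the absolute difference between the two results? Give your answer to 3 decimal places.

0.093

Under bounded:
  NOT A = 1 − 0.61 = 0.39
  B OR NOT A = min(1, a+b) on (0.63, 0.39) = 1.00
  NOT C = 1 − 0.14 = 0.86
  C AND NOT C = max(0, a+b−1) on (0.14, 0.86) = 0.00
  (B OR NOT A) AND (C AND NOT C) = max(0, a+b−1) on (1.00, 0.00) = 0.00
  → value = 0.0000
Under algebraic product:
  NOT A = 1 − 0.6100 = 0.3900
  B OR NOT A = a + b − a·b on (0.6300, 0.3900) = 0.7743
  NOT C = 1 − 0.1400 = 0.8600
  C AND NOT C = a·b on (0.1400, 0.8600) = 0.1204
  (B OR NOT A) AND (C AND NOT C) = a·b on (0.7743, 0.1204) = 0.0932
  → value = 0.0932
|0.0000 − 0.0932| = 0.093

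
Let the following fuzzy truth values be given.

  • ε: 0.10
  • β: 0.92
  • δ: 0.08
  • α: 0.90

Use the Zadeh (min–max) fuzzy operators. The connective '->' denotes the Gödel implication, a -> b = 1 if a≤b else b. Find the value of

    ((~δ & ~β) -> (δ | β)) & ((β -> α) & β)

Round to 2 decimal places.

0.90

~δ = 1 − 0.08 = 0.92
~β = 1 − 0.92 = 0.08
~δ & ~β = min(a, b) on (0.92, 0.08) = 0.08
δ | β = max(a, b) on (0.08, 0.92) = 0.92
(~δ & ~β) -> (δ | β)  [Gödel: 1 if a≤b else b] with a=0.08, b=0.92 → 1.00
β -> α  [Gödel: 1 if a≤b else b] with a=0.92, b=0.90 → 0.90
(β -> α) & β = min(a, b) on (0.90, 0.92) = 0.90
((~δ & ~β) -> (δ | β)) & ((β -> α) & β) = min(a, b) on (1.00, 0.90) = 0.90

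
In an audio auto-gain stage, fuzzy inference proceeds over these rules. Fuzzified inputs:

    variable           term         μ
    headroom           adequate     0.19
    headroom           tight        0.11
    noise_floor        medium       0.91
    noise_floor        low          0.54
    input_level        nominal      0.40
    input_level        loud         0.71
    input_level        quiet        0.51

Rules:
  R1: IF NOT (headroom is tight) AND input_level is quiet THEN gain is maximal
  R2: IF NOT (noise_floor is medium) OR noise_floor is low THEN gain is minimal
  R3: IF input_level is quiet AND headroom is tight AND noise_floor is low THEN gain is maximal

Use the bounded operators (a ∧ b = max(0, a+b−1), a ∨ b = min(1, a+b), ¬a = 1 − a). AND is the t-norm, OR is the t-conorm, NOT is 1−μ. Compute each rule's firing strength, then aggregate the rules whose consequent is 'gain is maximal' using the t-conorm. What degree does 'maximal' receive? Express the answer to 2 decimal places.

0.40

R1: ¬tight=1−0.11=0.89, quiet=0.51; AND[max(0, a+b−1)] → w = 0.40
R2: ¬medium=1−0.91=0.09, low=0.54; OR[min(1, a+b)] → w = 0.63
R3: quiet=0.51, tight=0.11, low=0.54; AND[max(0, a+b−1)] → w = 0.00
Rules with consequent 'maximal': {R1, R3} → strengths 0.40, 0.00
Aggregate via t-conorm [min(1, a+b)]: 0.40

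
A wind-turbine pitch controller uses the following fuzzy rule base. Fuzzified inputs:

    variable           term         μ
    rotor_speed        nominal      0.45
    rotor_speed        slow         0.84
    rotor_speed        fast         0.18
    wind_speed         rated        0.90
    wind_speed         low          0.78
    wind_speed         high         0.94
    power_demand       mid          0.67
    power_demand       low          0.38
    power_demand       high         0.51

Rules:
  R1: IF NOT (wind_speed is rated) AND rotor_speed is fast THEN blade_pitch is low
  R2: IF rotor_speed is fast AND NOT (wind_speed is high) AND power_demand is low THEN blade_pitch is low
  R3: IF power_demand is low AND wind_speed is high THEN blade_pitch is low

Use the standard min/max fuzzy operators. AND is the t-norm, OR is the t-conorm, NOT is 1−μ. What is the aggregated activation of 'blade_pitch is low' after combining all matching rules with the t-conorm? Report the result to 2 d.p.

0.38

R1: ¬rated=1−0.90=0.10, fast=0.18; AND[min(a, b)] → w = 0.10
R2: fast=0.18, ¬high=1−0.94=0.06, low=0.38; AND[min(a, b)] → w = 0.06
R3: low=0.38, high=0.94; AND[min(a, b)] → w = 0.38
Rules with consequent 'low': {R1, R2, R3} → strengths 0.10, 0.06, 0.38
Aggregate via t-conorm [max(a, b)]: 0.38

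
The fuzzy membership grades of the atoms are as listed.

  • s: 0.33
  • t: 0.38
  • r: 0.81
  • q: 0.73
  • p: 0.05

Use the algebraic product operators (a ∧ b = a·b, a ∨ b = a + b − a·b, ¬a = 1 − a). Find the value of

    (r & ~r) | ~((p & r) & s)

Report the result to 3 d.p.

~r = 1 − 0.8100 = 0.1900
r & ~r = a·b on (0.8100, 0.1900) = 0.1539
p & r = a·b on (0.0500, 0.8100) = 0.0405
(p & r) & s = a·b on (0.0405, 0.3300) = 0.0134
~((p & r) & s) = 1 − 0.0134 = 0.9866
(r & ~r) | ~((p & r) & s) = a + b − a·b on (0.1539, 0.9866) = 0.9887

0.989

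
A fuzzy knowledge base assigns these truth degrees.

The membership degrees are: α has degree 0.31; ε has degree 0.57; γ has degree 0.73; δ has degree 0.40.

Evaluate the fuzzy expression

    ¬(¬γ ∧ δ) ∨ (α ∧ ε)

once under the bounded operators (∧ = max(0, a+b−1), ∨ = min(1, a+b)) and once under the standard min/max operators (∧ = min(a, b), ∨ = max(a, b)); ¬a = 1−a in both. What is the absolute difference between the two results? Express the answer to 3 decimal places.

0.270

Under bounded:
  ¬γ = 1 − 0.73 = 0.27
  ¬γ ∧ δ = max(0, a+b−1) on (0.27, 0.40) = 0.00
  ¬(¬γ ∧ δ) = 1 − 0.00 = 1.00
  α ∧ ε = max(0, a+b−1) on (0.31, 0.57) = 0.00
  ¬(¬γ ∧ δ) ∨ (α ∧ ε) = min(1, a+b) on (1.00, 0.00) = 1.00
  → value = 1.0000
Under standard min/max:
  ¬γ = 1 − 0.73 = 0.27
  ¬γ ∧ δ = min(a, b) on (0.27, 0.40) = 0.27
  ¬(¬γ ∧ δ) = 1 − 0.27 = 0.73
  α ∧ ε = min(a, b) on (0.31, 0.57) = 0.31
  ¬(¬γ ∧ δ) ∨ (α ∧ ε) = max(a, b) on (0.73, 0.31) = 0.73
  → value = 0.7300
|1.0000 − 0.7300| = 0.270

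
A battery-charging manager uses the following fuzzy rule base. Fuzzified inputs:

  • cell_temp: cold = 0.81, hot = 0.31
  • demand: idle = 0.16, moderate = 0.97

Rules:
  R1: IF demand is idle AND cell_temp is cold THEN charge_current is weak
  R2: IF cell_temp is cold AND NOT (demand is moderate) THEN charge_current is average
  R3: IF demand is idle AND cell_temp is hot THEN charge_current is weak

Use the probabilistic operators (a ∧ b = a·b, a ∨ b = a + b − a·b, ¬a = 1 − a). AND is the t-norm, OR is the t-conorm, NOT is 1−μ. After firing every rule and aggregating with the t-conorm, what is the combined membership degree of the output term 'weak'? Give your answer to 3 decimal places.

R1: idle=0.16, cold=0.81; AND[a·b] → w = 0.1296
R2: cold=0.81, ¬moderate=1−0.97=0.03; AND[a·b] → w = 0.0243
R3: idle=0.16, hot=0.31; AND[a·b] → w = 0.0496
Rules with consequent 'weak': {R1, R3} → strengths 0.1296, 0.0496
Aggregate via t-conorm [a + b − a·b]: 0.1728

0.173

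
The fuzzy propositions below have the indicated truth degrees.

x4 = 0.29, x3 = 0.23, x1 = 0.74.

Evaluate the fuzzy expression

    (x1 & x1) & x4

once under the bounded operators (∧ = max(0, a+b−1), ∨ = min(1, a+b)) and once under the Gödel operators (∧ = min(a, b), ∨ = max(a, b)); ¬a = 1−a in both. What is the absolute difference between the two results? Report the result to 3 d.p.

0.290

Under bounded:
  x1 & x1 = max(0, a+b−1) on (0.74, 0.74) = 0.48
  (x1 & x1) & x4 = max(0, a+b−1) on (0.48, 0.29) = 0.00
  → value = 0.0000
Under Gödel:
  x1 & x1 = min(a, b) on (0.74, 0.74) = 0.74
  (x1 & x1) & x4 = min(a, b) on (0.74, 0.29) = 0.29
  → value = 0.2900
|0.0000 − 0.2900| = 0.290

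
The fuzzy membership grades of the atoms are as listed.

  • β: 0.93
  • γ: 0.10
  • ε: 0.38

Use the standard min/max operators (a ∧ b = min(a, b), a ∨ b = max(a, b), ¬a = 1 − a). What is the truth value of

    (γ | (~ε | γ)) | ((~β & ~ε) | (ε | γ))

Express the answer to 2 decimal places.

0.62

~ε = 1 − 0.38 = 0.62
~ε | γ = max(a, b) on (0.62, 0.10) = 0.62
γ | (~ε | γ) = max(a, b) on (0.10, 0.62) = 0.62
~β = 1 − 0.93 = 0.07
~ε = 1 − 0.38 = 0.62
~β & ~ε = min(a, b) on (0.07, 0.62) = 0.07
ε | γ = max(a, b) on (0.38, 0.10) = 0.38
(~β & ~ε) | (ε | γ) = max(a, b) on (0.07, 0.38) = 0.38
(γ | (~ε | γ)) | ((~β & ~ε) | (ε | γ)) = max(a, b) on (0.62, 0.38) = 0.62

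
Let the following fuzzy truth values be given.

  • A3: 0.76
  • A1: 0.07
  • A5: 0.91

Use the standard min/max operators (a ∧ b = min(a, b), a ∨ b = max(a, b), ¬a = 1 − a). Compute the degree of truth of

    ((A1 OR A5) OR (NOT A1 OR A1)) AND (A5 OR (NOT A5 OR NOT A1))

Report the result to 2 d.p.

A1 OR A5 = max(a, b) on (0.07, 0.91) = 0.91
NOT A1 = 1 − 0.07 = 0.93
NOT A1 OR A1 = max(a, b) on (0.93, 0.07) = 0.93
(A1 OR A5) OR (NOT A1 OR A1) = max(a, b) on (0.91, 0.93) = 0.93
NOT A5 = 1 − 0.91 = 0.09
NOT A1 = 1 − 0.07 = 0.93
NOT A5 OR NOT A1 = max(a, b) on (0.09, 0.93) = 0.93
A5 OR (NOT A5 OR NOT A1) = max(a, b) on (0.91, 0.93) = 0.93
((A1 OR A5) OR (NOT A1 OR A1)) AND (A5 OR (NOT A5 OR NOT A1)) = min(a, b) on (0.93, 0.93) = 0.93

0.93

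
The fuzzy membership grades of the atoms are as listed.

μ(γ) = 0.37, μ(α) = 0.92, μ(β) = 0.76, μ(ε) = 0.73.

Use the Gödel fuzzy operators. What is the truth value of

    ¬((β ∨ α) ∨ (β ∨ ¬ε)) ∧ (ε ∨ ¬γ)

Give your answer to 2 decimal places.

0.08

β ∨ α = max(a, b) on (0.76, 0.92) = 0.92
¬ε = 1 − 0.73 = 0.27
β ∨ ¬ε = max(a, b) on (0.76, 0.27) = 0.76
(β ∨ α) ∨ (β ∨ ¬ε) = max(a, b) on (0.92, 0.76) = 0.92
¬((β ∨ α) ∨ (β ∨ ¬ε)) = 1 − 0.92 = 0.08
¬γ = 1 − 0.37 = 0.63
ε ∨ ¬γ = max(a, b) on (0.73, 0.63) = 0.73
¬((β ∨ α) ∨ (β ∨ ¬ε)) ∧ (ε ∨ ¬γ) = min(a, b) on (0.08, 0.73) = 0.08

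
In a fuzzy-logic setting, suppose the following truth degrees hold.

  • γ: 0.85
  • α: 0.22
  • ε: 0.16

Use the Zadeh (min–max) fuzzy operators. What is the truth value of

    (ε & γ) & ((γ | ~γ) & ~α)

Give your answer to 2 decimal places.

ε & γ = min(a, b) on (0.16, 0.85) = 0.16
~γ = 1 − 0.85 = 0.15
γ | ~γ = max(a, b) on (0.85, 0.15) = 0.85
~α = 1 − 0.22 = 0.78
(γ | ~γ) & ~α = min(a, b) on (0.85, 0.78) = 0.78
(ε & γ) & ((γ | ~γ) & ~α) = min(a, b) on (0.16, 0.78) = 0.16

0.16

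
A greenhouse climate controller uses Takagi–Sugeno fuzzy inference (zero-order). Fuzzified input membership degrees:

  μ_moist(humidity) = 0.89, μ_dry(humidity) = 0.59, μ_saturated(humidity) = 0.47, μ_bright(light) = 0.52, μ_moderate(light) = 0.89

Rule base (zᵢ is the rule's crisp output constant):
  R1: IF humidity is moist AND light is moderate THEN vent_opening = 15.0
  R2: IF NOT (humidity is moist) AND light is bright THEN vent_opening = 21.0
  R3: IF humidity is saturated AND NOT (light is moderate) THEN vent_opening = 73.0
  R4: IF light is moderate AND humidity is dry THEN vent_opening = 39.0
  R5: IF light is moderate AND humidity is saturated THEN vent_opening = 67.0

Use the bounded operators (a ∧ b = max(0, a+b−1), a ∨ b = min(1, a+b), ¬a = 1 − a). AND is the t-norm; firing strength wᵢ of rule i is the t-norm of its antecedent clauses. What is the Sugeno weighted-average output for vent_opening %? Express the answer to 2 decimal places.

R1 (z=15.0): moist=0.89, moderate=0.89; AND[max(0, a+b−1)] → w = 0.78
R2 (z=21.0): ¬moist=1−0.89=0.11, bright=0.52; AND[max(0, a+b−1)] → w = 0.00
R3 (z=73.0): saturated=0.47, ¬moderate=1−0.89=0.11; AND[max(0, a+b−1)] → w = 0.00
R4 (z=39.0): moderate=0.89, dry=0.59; AND[max(0, a+b−1)] → w = 0.48
R5 (z=67.0): moderate=0.89, saturated=0.47; AND[max(0, a+b−1)] → w = 0.36
Weighted average = (0.78·15.0 + 0.00·21.0 + 0.00·73.0 + 0.48·39.0 + 0.36·67.0) / (0.78 + 0.00 + 0.00 + 0.48 + 0.36)
  = 54.5400 / 1.6200 = 33.67

33.67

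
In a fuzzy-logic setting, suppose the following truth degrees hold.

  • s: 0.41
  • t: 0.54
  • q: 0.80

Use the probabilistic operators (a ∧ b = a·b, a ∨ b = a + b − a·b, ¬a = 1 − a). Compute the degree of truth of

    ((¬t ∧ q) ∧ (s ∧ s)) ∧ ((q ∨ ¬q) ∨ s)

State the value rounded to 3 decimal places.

0.056

¬t = 1 − 0.5400 = 0.4600
¬t ∧ q = a·b on (0.4600, 0.8000) = 0.3680
s ∧ s = a·b on (0.4100, 0.4100) = 0.1681
(¬t ∧ q) ∧ (s ∧ s) = a·b on (0.3680, 0.1681) = 0.0619
¬q = 1 − 0.8000 = 0.2000
q ∨ ¬q = a + b − a·b on (0.8000, 0.2000) = 0.8400
(q ∨ ¬q) ∨ s = a + b − a·b on (0.8400, 0.4100) = 0.9056
((¬t ∧ q) ∧ (s ∧ s)) ∧ ((q ∨ ¬q) ∨ s) = a·b on (0.0619, 0.9056) = 0.0560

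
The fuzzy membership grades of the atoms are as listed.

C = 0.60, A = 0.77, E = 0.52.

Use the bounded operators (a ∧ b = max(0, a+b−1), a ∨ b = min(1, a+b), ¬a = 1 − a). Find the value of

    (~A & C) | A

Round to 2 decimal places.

0.77

~A = 1 − 0.77 = 0.23
~A & C = max(0, a+b−1) on (0.23, 0.60) = 0.00
(~A & C) | A = min(1, a+b) on (0.00, 0.77) = 0.77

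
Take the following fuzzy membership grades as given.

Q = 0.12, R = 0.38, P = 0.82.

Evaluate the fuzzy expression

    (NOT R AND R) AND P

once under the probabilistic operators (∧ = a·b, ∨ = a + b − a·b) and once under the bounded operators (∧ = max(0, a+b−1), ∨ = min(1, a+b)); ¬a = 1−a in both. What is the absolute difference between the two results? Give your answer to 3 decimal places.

Under probabilistic:
  NOT R = 1 − 0.3800 = 0.6200
  NOT R AND R = a·b on (0.6200, 0.3800) = 0.2356
  (NOT R AND R) AND P = a·b on (0.2356, 0.8200) = 0.1932
  → value = 0.1932
Under bounded:
  NOT R = 1 − 0.38 = 0.62
  NOT R AND R = max(0, a+b−1) on (0.62, 0.38) = 0.00
  (NOT R AND R) AND P = max(0, a+b−1) on (0.00, 0.82) = 0.00
  → value = 0.0000
|0.1932 − 0.0000| = 0.193

0.193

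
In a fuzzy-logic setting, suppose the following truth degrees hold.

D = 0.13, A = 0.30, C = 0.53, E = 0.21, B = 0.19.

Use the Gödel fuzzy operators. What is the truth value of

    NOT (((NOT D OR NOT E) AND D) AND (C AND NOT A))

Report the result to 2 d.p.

0.87

NOT D = 1 − 0.13 = 0.87
NOT E = 1 − 0.21 = 0.79
NOT D OR NOT E = max(a, b) on (0.87, 0.79) = 0.87
(NOT D OR NOT E) AND D = min(a, b) on (0.87, 0.13) = 0.13
NOT A = 1 − 0.30 = 0.70
C AND NOT A = min(a, b) on (0.53, 0.70) = 0.53
((NOT D OR NOT E) AND D) AND (C AND NOT A) = min(a, b) on (0.13, 0.53) = 0.13
NOT (((NOT D OR NOT E) AND D) AND (C AND NOT A)) = 1 − 0.13 = 0.87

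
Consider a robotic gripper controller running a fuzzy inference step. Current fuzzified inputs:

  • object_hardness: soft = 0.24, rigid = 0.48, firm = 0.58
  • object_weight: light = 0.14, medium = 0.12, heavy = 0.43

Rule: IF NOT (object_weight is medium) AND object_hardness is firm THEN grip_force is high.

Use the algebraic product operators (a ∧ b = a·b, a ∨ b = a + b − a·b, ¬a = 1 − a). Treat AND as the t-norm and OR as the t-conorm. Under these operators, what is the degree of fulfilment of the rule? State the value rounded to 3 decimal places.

0.510

firing strength: ¬medium=1−0.12=0.88, firm=0.58; AND[a·b] → w = 0.5104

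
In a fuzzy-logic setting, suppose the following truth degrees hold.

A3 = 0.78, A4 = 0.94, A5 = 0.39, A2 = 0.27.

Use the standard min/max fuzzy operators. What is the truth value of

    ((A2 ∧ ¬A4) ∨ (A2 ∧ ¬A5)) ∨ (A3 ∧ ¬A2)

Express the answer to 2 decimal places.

0.73

¬A4 = 1 − 0.94 = 0.06
A2 ∧ ¬A4 = min(a, b) on (0.27, 0.06) = 0.06
¬A5 = 1 − 0.39 = 0.61
A2 ∧ ¬A5 = min(a, b) on (0.27, 0.61) = 0.27
(A2 ∧ ¬A4) ∨ (A2 ∧ ¬A5) = max(a, b) on (0.06, 0.27) = 0.27
¬A2 = 1 − 0.27 = 0.73
A3 ∧ ¬A2 = min(a, b) on (0.78, 0.73) = 0.73
((A2 ∧ ¬A4) ∨ (A2 ∧ ¬A5)) ∨ (A3 ∧ ¬A2) = max(a, b) on (0.27, 0.73) = 0.73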